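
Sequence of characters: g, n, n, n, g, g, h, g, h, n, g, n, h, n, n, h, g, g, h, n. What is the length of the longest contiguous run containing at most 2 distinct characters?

6

Extend right; when distinct count exceeds 2, shrink from the left:
[g] 1 distinct, len 1
[g, n] 2 distinct, len 2
[g, n, n] 2 distinct, len 3
[g, n, n, n] 2 distinct, len 4
[g, n, n, n, g] 2 distinct, len 5
[g, n, n, n, g, g] 2 distinct, len 6
[g, g, h] 2 distinct, len 3
[g, g, h, g] 2 distinct, len 4
[g, g, h, g, h] 2 distinct, len 5
[h, n] 2 distinct, len 2
[n, g] 2 distinct, len 2
[n, g, n] 2 distinct, len 3
[n, h] 2 distinct, len 2
[n, h, n] 2 distinct, len 3
[n, h, n, n] 2 distinct, len 4
[n, h, n, n, h] 2 distinct, len 5
[h, g] 2 distinct, len 2
[h, g, g] 2 distinct, len 3
[h, g, g, h] 2 distinct, len 4
[h, n] 2 distinct, len 2
Longest length with ≤2 distinct: 6.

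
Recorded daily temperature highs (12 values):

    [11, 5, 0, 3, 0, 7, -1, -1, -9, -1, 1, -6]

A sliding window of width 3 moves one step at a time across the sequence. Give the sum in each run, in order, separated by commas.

16, 8, 3, 10, 6, 5, -11, -11, -9, -6

Sliding a size-3 window across the 12 values:
11 5 0 → sum 16
5 0 3 → sum 8
0 3 0 → sum 3
3 0 7 → sum 10
0 7 -1 → sum 6
7 -1 -1 → sum 5
-1 -1 -9 → sum -11
-1 -9 -1 → sum -11
-9 -1 1 → sum -9
-1 1 -6 → sum -6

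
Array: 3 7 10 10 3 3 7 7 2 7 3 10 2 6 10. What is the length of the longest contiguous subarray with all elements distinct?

5

add 3: [3] len 1
add 7: [3, 7] len 2
add 10: [3, 7, 10] len 3
add 10 (repeat 10, move left end past it): [10] len 1
add 3: [10, 3] len 2
add 3 (repeat 3, move left end past it): [3] len 1
add 7: [3, 7] len 2
add 7 (repeat 7, move left end past it): [7] len 1
add 2: [7, 2] len 2
add 7 (repeat 7, move left end past it): [2, 7] len 2
add 3: [2, 7, 3] len 3
add 10: [2, 7, 3, 10] len 4
add 2 (repeat 2, move left end past it): [7, 3, 10, 2] len 4
add 6: [7, 3, 10, 2, 6] len 5
add 10 (repeat 10, move left end past it): [2, 6, 10] len 3
Longest all-distinct length: 5.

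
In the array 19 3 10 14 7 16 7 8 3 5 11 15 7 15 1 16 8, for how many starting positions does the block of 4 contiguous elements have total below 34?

(19, 3, 10, 14) → sum 46
(3, 10, 14, 7) → sum 34
(10, 14, 7, 16) → sum 47
(14, 7, 16, 7) → sum 44
(7, 16, 7, 8) → sum 38
(16, 7, 8, 3) → sum 34
(7, 8, 3, 5) → sum 23  < 34 ✓
(8, 3, 5, 11) → sum 27  < 34 ✓
(3, 5, 11, 15) → sum 34
(5, 11, 15, 7) → sum 38
(11, 15, 7, 15) → sum 48
(15, 7, 15, 1) → sum 38
(7, 15, 1, 16) → sum 39
(15, 1, 16, 8) → sum 40
2 windows satisfy the condition.

2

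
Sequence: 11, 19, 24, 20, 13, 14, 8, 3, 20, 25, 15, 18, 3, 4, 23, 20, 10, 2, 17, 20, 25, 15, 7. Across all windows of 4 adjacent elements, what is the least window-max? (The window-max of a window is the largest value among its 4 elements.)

11 19 24 20 → max 24
19 24 20 13 → max 24
24 20 13 14 → max 24
20 13 14 8 → max 20
13 14 8 3 → max 14
14 8 3 20 → max 20
8 3 20 25 → max 25
3 20 25 15 → max 25
20 25 15 18 → max 25
25 15 18 3 → max 25
15 18 3 4 → max 18
18 3 4 23 → max 23
3 4 23 20 → max 23
4 23 20 10 → max 23
23 20 10 2 → max 23
20 10 2 17 → max 20
10 2 17 20 → max 20
2 17 20 25 → max 25
17 20 25 15 → max 25
20 25 15 7 → max 25
Least of these is 14.

14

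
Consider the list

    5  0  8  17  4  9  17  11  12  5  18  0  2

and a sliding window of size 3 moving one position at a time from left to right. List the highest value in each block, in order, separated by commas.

[5, 0, 8] → max 8
[0, 8, 17] → max 17
[8, 17, 4] → max 17
[17, 4, 9] → max 17
[4, 9, 17] → max 17
[9, 17, 11] → max 17
[17, 11, 12] → max 17
[11, 12, 5] → max 12
[12, 5, 18] → max 18
[5, 18, 0] → max 18
[18, 0, 2] → max 18

8, 17, 17, 17, 17, 17, 17, 12, 18, 18, 18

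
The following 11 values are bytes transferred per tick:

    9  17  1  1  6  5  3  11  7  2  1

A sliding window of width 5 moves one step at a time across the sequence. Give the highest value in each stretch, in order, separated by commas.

17, 17, 6, 11, 11, 11, 11

[9, 17, 1, 1, 6] → max 17
[17, 1, 1, 6, 5] → max 17
[1, 1, 6, 5, 3] → max 6
[1, 6, 5, 3, 11] → max 11
[6, 5, 3, 11, 7] → max 11
[5, 3, 11, 7, 2] → max 11
[3, 11, 7, 2, 1] → max 11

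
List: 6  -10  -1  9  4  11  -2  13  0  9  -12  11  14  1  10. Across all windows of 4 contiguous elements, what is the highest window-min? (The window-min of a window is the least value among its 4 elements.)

[6, -10, -1, 9] → min -10
[-10, -1, 9, 4] → min -10
[-1, 9, 4, 11] → min -1
[9, 4, 11, -2] → min -2
[4, 11, -2, 13] → min -2
[11, -2, 13, 0] → min -2
[-2, 13, 0, 9] → min -2
[13, 0, 9, -12] → min -12
[0, 9, -12, 11] → min -12
[9, -12, 11, 14] → min -12
[-12, 11, 14, 1] → min -12
[11, 14, 1, 10] → min 1
Highest of these is 1.

1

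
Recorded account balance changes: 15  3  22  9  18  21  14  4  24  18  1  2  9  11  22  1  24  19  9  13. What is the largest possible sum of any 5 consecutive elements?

84

Window sums for each of the 16 positions:
15 3 22 9 18 → sum 67
3 22 9 18 21 → sum 73
22 9 18 21 14 → sum 84
9 18 21 14 4 → sum 66
18 21 14 4 24 → sum 81
21 14 4 24 18 → sum 81
14 4 24 18 1 → sum 61
4 24 18 1 2 → sum 49
24 18 1 2 9 → sum 54
18 1 2 9 11 → sum 41
1 2 9 11 22 → sum 45
2 9 11 22 1 → sum 45
9 11 22 1 24 → sum 67
11 22 1 24 19 → sum 77
22 1 24 19 9 → sum 75
1 24 19 9 13 → sum 66
Largest of these is 84.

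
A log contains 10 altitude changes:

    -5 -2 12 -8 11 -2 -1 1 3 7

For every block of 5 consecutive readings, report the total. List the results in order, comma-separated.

8, 11, 12, 1, 12, 8

-5 -2 12 -8 11 → sum 8
-2 12 -8 11 -2 → sum 11
12 -8 11 -2 -1 → sum 12
-8 11 -2 -1 1 → sum 1
11 -2 -1 1 3 → sum 12
-2 -1 1 3 7 → sum 8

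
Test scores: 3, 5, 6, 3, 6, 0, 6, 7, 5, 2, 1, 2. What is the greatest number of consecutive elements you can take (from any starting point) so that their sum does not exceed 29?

8

Extend to the right; shrink from the left whenever the sum exceeds 29:
[3] sum 3 len 1
[3, 5] sum 8 len 2
[3, 5, 6] sum 14 len 3
[3, 5, 6, 3] sum 17 len 4
[3, 5, 6, 3, 6] sum 23 len 5
[3, 5, 6, 3, 6, 0] sum 23 len 6
[3, 5, 6, 3, 6, 0, 6] sum 29 len 7
[6, 3, 6, 0, 6, 7] sum 28 len 6
[3, 6, 0, 6, 7, 5] sum 27 len 6
[3, 6, 0, 6, 7, 5, 2] sum 29 len 7
[6, 0, 6, 7, 5, 2, 1] sum 27 len 7
[6, 0, 6, 7, 5, 2, 1, 2] sum 29 len 8
Longest length seen: 8.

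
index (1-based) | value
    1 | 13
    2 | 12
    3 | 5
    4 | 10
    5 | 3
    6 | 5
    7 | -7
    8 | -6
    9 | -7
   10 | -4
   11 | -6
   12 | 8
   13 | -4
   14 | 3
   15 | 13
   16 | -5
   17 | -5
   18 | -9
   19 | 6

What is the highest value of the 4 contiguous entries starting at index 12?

13

Elements at indices 12..15: 8, -4, 3, 13
max(8, -4, 3, 13) = 13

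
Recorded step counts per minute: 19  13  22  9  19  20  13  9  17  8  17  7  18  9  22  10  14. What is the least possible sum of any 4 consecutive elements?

47

Each size-4 window and its sum:
19 13 22 9 → sum 63
13 22 9 19 → sum 63
22 9 19 20 → sum 70
9 19 20 13 → sum 61
19 20 13 9 → sum 61
20 13 9 17 → sum 59
13 9 17 8 → sum 47
9 17 8 17 → sum 51
17 8 17 7 → sum 49
8 17 7 18 → sum 50
17 7 18 9 → sum 51
7 18 9 22 → sum 56
18 9 22 10 → sum 59
9 22 10 14 → sum 55
Least of these is 47.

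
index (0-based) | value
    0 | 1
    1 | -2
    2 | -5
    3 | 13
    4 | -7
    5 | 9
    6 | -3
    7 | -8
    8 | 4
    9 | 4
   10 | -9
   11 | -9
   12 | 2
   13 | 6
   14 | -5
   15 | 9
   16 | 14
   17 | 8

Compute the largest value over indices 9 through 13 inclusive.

6

Elements at indices 9..13: 4, -9, -9, 2, 6
max(4, -9, -9, 2, 6) = 6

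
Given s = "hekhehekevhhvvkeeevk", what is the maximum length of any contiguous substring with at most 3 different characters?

9

[h] 1 distinct, len 1
[h, e] 2 distinct, len 2
[h, e, k] 3 distinct, len 3
[h, e, k, h] 3 distinct, len 4
[h, e, k, h, e] 3 distinct, len 5
[h, e, k, h, e, h] 3 distinct, len 6
[h, e, k, h, e, h, e] 3 distinct, len 7
[h, e, k, h, e, h, e, k] 3 distinct, len 8
[h, e, k, h, e, h, e, k, e] 3 distinct, len 9
[e, k, e, v] 3 distinct, len 4
[e, v, h] 3 distinct, len 3
[e, v, h, h] 3 distinct, len 4
[e, v, h, h, v] 3 distinct, len 5
[e, v, h, h, v, v] 3 distinct, len 6
[v, h, h, v, v, k] 3 distinct, len 6
[v, v, k, e] 3 distinct, len 4
[v, v, k, e, e] 3 distinct, len 5
[v, v, k, e, e, e] 3 distinct, len 6
[v, v, k, e, e, e, v] 3 distinct, len 7
[v, v, k, e, e, e, v, k] 3 distinct, len 8
Longest length with ≤3 distinct: 9.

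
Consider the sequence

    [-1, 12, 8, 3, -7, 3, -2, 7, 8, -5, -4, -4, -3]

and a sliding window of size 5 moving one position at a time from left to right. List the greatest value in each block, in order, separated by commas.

12, 12, 8, 7, 8, 8, 8, 8, 8

Sliding a size-5 window across the 13 values:
[-1, 12, 8, 3, -7] → max 12
[12, 8, 3, -7, 3] → max 12
[8, 3, -7, 3, -2] → max 8
[3, -7, 3, -2, 7] → max 7
[-7, 3, -2, 7, 8] → max 8
[3, -2, 7, 8, -5] → max 8
[-2, 7, 8, -5, -4] → max 8
[7, 8, -5, -4, -4] → max 8
[8, -5, -4, -4, -3] → max 8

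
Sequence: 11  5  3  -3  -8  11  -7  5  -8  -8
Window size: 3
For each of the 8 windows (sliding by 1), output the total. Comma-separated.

19, 5, -8, 0, -4, 9, -10, -11

11 5 3 → sum 19
5 3 -3 → sum 5
3 -3 -8 → sum -8
-3 -8 11 → sum 0
-8 11 -7 → sum -4
11 -7 5 → sum 9
-7 5 -8 → sum -10
5 -8 -8 → sum -11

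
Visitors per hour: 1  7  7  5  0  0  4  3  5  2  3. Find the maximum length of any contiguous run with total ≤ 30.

Extend to the right; shrink from the left whenever the sum exceeds 30:
[1] sum 1 len 1
[1, 7] sum 8 len 2
[1, 7, 7] sum 15 len 3
[1, 7, 7, 5] sum 20 len 4
[1, 7, 7, 5, 0] sum 20 len 5
[1, 7, 7, 5, 0, 0] sum 20 len 6
[1, 7, 7, 5, 0, 0, 4] sum 24 len 7
[1, 7, 7, 5, 0, 0, 4, 3] sum 27 len 8
[7, 5, 0, 0, 4, 3, 5] sum 24 len 7
[7, 5, 0, 0, 4, 3, 5, 2] sum 26 len 8
[7, 5, 0, 0, 4, 3, 5, 2, 3] sum 29 len 9
Longest length seen: 9.

9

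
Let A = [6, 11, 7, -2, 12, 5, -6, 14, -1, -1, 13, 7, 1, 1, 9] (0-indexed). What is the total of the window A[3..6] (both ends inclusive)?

Elements at indices 3..6: -2, 12, 5, -6
sum(-2, 12, 5, -6) = 9

9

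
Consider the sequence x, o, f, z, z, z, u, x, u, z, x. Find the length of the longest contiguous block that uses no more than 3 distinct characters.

Extend right; when distinct count exceeds 3, shrink from the left:
add x: window [x] (1 distinct), len 1
add o: window [x, o] (2 distinct), len 2
add f: window [x, o, f] (3 distinct), len 3
add z: window [o, f, z] (3 distinct), len 3
add z: window [o, f, z, z] (3 distinct), len 4
add z: window [o, f, z, z, z] (3 distinct), len 5
add u: window [f, z, z, z, u] (3 distinct), len 5
add x: window [z, z, z, u, x] (3 distinct), len 5
add u: window [z, z, z, u, x, u] (3 distinct), len 6
add z: window [z, z, z, u, x, u, z] (3 distinct), len 7
add x: window [z, z, z, u, x, u, z, x] (3 distinct), len 8
Longest length with ≤3 distinct: 8.

8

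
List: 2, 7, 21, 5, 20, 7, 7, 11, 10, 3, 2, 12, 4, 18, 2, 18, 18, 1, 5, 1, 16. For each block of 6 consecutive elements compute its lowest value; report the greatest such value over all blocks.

5

Window mins for each of the 16 positions:
2 7 21 5 20 7 → min 2
7 21 5 20 7 7 → min 5
21 5 20 7 7 11 → min 5
5 20 7 7 11 10 → min 5
20 7 7 11 10 3 → min 3
7 7 11 10 3 2 → min 2
7 11 10 3 2 12 → min 2
11 10 3 2 12 4 → min 2
10 3 2 12 4 18 → min 2
3 2 12 4 18 2 → min 2
2 12 4 18 2 18 → min 2
12 4 18 2 18 18 → min 2
4 18 2 18 18 1 → min 1
18 2 18 18 1 5 → min 1
2 18 18 1 5 1 → min 1
18 18 1 5 1 16 → min 1
Greatest of these is 5.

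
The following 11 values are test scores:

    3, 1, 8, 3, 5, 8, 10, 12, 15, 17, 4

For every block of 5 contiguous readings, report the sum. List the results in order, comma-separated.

20, 25, 34, 38, 50, 62, 58

(3, 1, 8, 3, 5) → sum 20
(1, 8, 3, 5, 8) → sum 25
(8, 3, 5, 8, 10) → sum 34
(3, 5, 8, 10, 12) → sum 38
(5, 8, 10, 12, 15) → sum 50
(8, 10, 12, 15, 17) → sum 62
(10, 12, 15, 17, 4) → sum 58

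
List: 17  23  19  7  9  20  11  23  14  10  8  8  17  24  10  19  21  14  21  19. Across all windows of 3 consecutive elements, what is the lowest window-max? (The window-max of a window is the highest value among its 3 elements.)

10

17 23 19 → max 23
23 19 7 → max 23
19 7 9 → max 19
7 9 20 → max 20
9 20 11 → max 20
20 11 23 → max 23
11 23 14 → max 23
23 14 10 → max 23
14 10 8 → max 14
10 8 8 → max 10
8 8 17 → max 17
8 17 24 → max 24
17 24 10 → max 24
24 10 19 → max 24
10 19 21 → max 21
19 21 14 → max 21
21 14 21 → max 21
14 21 19 → max 21
Lowest of these is 10.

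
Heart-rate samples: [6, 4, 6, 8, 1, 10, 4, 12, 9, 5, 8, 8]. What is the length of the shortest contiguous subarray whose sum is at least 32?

Extend right; whenever the sum reaches 32, record the length and shrink from the left:
add 6: running sum 6 < 32
add 4: running sum 10 < 32
add 6: running sum 16 < 32
add 8: running sum 24 < 32
add 1: running sum 25 < 32
end 5: [6, 4, 6, 8, 1, 10] sum 35, len 6
end 6: [4, 6, 8, 1, 10, 4] sum 33, len 6
end 7: [8, 1, 10, 4, 12] sum 35, len 5
end 8: [10, 4, 12, 9] sum 35, len 4
end 9: [10, 4, 12, 9, 5] sum 40, len 5
end 10: [12, 9, 5, 8] sum 34, len 4
end 11: [12, 9, 5, 8, 8] sum 42, len 5
Shortest qualifying length: 4.

4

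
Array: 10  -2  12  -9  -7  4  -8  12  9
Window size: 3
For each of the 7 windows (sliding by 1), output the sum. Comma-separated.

(10, -2, 12) → sum 20
(-2, 12, -9) → sum 1
(12, -9, -7) → sum -4
(-9, -7, 4) → sum -12
(-7, 4, -8) → sum -11
(4, -8, 12) → sum 8
(-8, 12, 9) → sum 13

20, 1, -4, -12, -11, 8, 13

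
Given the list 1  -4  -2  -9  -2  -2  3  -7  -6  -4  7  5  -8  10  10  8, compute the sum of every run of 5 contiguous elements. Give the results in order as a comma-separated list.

-16, -19, -12, -17, -14, -16, -7, -5, -6, 10, 24, 25

Sliding a size-5 window across the 16 values:
1 -4 -2 -9 -2 → sum -16
-4 -2 -9 -2 -2 → sum -19
-2 -9 -2 -2 3 → sum -12
-9 -2 -2 3 -7 → sum -17
-2 -2 3 -7 -6 → sum -14
-2 3 -7 -6 -4 → sum -16
3 -7 -6 -4 7 → sum -7
-7 -6 -4 7 5 → sum -5
-6 -4 7 5 -8 → sum -6
-4 7 5 -8 10 → sum 10
7 5 -8 10 10 → sum 24
5 -8 10 10 8 → sum 25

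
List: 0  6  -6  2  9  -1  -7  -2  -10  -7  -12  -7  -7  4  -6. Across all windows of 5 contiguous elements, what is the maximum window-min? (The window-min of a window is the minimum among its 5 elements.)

Window mins for each of the 11 positions:
(0, 6, -6, 2, 9) → min -6
(6, -6, 2, 9, -1) → min -6
(-6, 2, 9, -1, -7) → min -7
(2, 9, -1, -7, -2) → min -7
(9, -1, -7, -2, -10) → min -10
(-1, -7, -2, -10, -7) → min -10
(-7, -2, -10, -7, -12) → min -12
(-2, -10, -7, -12, -7) → min -12
(-10, -7, -12, -7, -7) → min -12
(-7, -12, -7, -7, 4) → min -12
(-12, -7, -7, 4, -6) → min -12
Maximum of these is -6.

-6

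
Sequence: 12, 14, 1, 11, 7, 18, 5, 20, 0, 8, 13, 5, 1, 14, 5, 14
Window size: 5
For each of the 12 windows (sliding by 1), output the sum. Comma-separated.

[12, 14, 1, 11, 7] → sum 45
[14, 1, 11, 7, 18] → sum 51
[1, 11, 7, 18, 5] → sum 42
[11, 7, 18, 5, 20] → sum 61
[7, 18, 5, 20, 0] → sum 50
[18, 5, 20, 0, 8] → sum 51
[5, 20, 0, 8, 13] → sum 46
[20, 0, 8, 13, 5] → sum 46
[0, 8, 13, 5, 1] → sum 27
[8, 13, 5, 1, 14] → sum 41
[13, 5, 1, 14, 5] → sum 38
[5, 1, 14, 5, 14] → sum 39

45, 51, 42, 61, 50, 51, 46, 46, 27, 41, 38, 39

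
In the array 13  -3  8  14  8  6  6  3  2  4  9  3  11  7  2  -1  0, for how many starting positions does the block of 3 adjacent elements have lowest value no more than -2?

[13, -3, 8] → min -3  ≤ -2 ✓
[-3, 8, 14] → min -3  ≤ -2 ✓
[8, 14, 8] → min 8
[14, 8, 6] → min 6
[8, 6, 6] → min 6
[6, 6, 3] → min 3
[6, 3, 2] → min 2
[3, 2, 4] → min 2
[2, 4, 9] → min 2
[4, 9, 3] → min 3
[9, 3, 11] → min 3
[3, 11, 7] → min 3
[11, 7, 2] → min 2
[7, 2, -1] → min -1
[2, -1, 0] → min -1
2 windows satisfy the condition.

2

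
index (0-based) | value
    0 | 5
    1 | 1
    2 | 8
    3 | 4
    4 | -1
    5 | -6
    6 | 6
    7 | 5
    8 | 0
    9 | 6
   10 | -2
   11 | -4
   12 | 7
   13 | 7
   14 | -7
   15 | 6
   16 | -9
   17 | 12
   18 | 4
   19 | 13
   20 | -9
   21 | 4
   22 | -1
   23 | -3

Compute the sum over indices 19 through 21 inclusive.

Elements at indices 19..21: 13, -9, 4
sum(13, -9, 4) = 8

8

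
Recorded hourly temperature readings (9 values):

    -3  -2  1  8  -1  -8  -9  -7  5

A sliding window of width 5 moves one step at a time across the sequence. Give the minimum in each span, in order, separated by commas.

-3 -2 1 8 -1 → min -3
-2 1 8 -1 -8 → min -8
1 8 -1 -8 -9 → min -9
8 -1 -8 -9 -7 → min -9
-1 -8 -9 -7 5 → min -9

-3, -8, -9, -9, -9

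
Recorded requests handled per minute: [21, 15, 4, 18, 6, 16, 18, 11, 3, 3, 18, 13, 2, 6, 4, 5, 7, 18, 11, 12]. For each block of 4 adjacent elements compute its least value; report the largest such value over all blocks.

[21, 15, 4, 18] → min 4
[15, 4, 18, 6] → min 4
[4, 18, 6, 16] → min 4
[18, 6, 16, 18] → min 6
[6, 16, 18, 11] → min 6
[16, 18, 11, 3] → min 3
[18, 11, 3, 3] → min 3
[11, 3, 3, 18] → min 3
[3, 3, 18, 13] → min 3
[3, 18, 13, 2] → min 2
[18, 13, 2, 6] → min 2
[13, 2, 6, 4] → min 2
[2, 6, 4, 5] → min 2
[6, 4, 5, 7] → min 4
[4, 5, 7, 18] → min 4
[5, 7, 18, 11] → min 5
[7, 18, 11, 12] → min 7
Largest of these is 7.

7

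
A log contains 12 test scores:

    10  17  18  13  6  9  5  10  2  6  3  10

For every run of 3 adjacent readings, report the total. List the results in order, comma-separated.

45, 48, 37, 28, 20, 24, 17, 18, 11, 19

Sliding a size-3 window across the 12 values:
10 17 18 → sum 45
17 18 13 → sum 48
18 13 6 → sum 37
13 6 9 → sum 28
6 9 5 → sum 20
9 5 10 → sum 24
5 10 2 → sum 17
10 2 6 → sum 18
2 6 3 → sum 11
6 3 10 → sum 19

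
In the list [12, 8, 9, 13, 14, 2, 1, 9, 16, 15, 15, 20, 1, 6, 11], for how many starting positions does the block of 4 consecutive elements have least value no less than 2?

5

12 8 9 13 → min 8  ≥ 2 ✓
8 9 13 14 → min 8  ≥ 2 ✓
9 13 14 2 → min 2  ≥ 2 ✓
13 14 2 1 → min 1
14 2 1 9 → min 1
2 1 9 16 → min 1
1 9 16 15 → min 1
9 16 15 15 → min 9  ≥ 2 ✓
16 15 15 20 → min 15  ≥ 2 ✓
15 15 20 1 → min 1
15 20 1 6 → min 1
20 1 6 11 → min 1
5 windows satisfy the condition.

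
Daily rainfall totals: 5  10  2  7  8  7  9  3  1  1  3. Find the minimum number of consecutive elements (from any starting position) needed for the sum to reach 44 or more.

add 5: running sum 5 < 44
add 10: running sum 15 < 44
add 2: running sum 17 < 44
add 7: running sum 24 < 44
add 8: running sum 32 < 44
add 7: running sum 39 < 44
end 6: [5, 10, 2, 7, 8, 7, 9] sum 48, len 7
end 7: [10, 2, 7, 8, 7, 9, 3] sum 46, len 7
end 8: [10, 2, 7, 8, 7, 9, 3, 1] sum 47, len 8
end 9: [10, 2, 7, 8, 7, 9, 3, 1, 1] sum 48, len 9
end 10: [10, 2, 7, 8, 7, 9, 3, 1, 1, 3] sum 51, len 10
Shortest qualifying length: 7.

7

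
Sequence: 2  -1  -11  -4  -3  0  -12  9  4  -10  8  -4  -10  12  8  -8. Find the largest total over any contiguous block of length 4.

11

(2, -1, -11, -4) → sum -14
(-1, -11, -4, -3) → sum -19
(-11, -4, -3, 0) → sum -18
(-4, -3, 0, -12) → sum -19
(-3, 0, -12, 9) → sum -6
(0, -12, 9, 4) → sum 1
(-12, 9, 4, -10) → sum -9
(9, 4, -10, 8) → sum 11
(4, -10, 8, -4) → sum -2
(-10, 8, -4, -10) → sum -16
(8, -4, -10, 12) → sum 6
(-4, -10, 12, 8) → sum 6
(-10, 12, 8, -8) → sum 2
Largest of these is 11.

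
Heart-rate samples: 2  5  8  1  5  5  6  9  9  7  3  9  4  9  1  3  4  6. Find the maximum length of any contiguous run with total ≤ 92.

[2] sum 2 len 1
[2, 5] sum 7 len 2
[2, 5, 8] sum 15 len 3
[2, 5, 8, 1] sum 16 len 4
[2, 5, 8, 1, 5] sum 21 len 5
[2, 5, 8, 1, 5, 5] sum 26 len 6
[2, 5, 8, 1, 5, 5, 6] sum 32 len 7
[2, 5, 8, 1, 5, 5, 6, 9] sum 41 len 8
[2, 5, 8, 1, 5, 5, 6, 9, 9] sum 50 len 9
[2, 5, 8, 1, 5, 5, 6, 9, 9, 7] sum 57 len 10
[2, 5, 8, 1, 5, 5, 6, 9, 9, 7, 3] sum 60 len 11
[2, 5, 8, 1, 5, 5, 6, 9, 9, 7, 3, 9] sum 69 len 12
[2, 5, 8, 1, 5, 5, 6, 9, 9, 7, 3, 9, 4] sum 73 len 13
[2, 5, 8, 1, 5, 5, 6, 9, 9, 7, 3, 9, 4, 9] sum 82 len 14
[2, 5, 8, 1, 5, 5, 6, 9, 9, 7, 3, 9, 4, 9, 1] sum 83 len 15
[2, 5, 8, 1, 5, 5, 6, 9, 9, 7, 3, 9, 4, 9, 1, 3] sum 86 len 16
[2, 5, 8, 1, 5, 5, 6, 9, 9, 7, 3, 9, 4, 9, 1, 3, 4] sum 90 len 17
[8, 1, 5, 5, 6, 9, 9, 7, 3, 9, 4, 9, 1, 3, 4, 6] sum 89 len 16
Longest length seen: 17.

17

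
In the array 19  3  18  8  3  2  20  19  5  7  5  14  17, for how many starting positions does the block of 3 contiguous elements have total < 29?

19 3 18 → sum 40
3 18 8 → sum 29
18 8 3 → sum 29
8 3 2 → sum 13  < 29 ✓
3 2 20 → sum 25  < 29 ✓
2 20 19 → sum 41
20 19 5 → sum 44
19 5 7 → sum 31
5 7 5 → sum 17  < 29 ✓
7 5 14 → sum 26  < 29 ✓
5 14 17 → sum 36
4 windows satisfy the condition.

4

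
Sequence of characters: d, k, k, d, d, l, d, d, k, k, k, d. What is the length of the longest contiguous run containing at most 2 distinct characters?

6

[d] 1 distinct, len 1
[d, k] 2 distinct, len 2
[d, k, k] 2 distinct, len 3
[d, k, k, d] 2 distinct, len 4
[d, k, k, d, d] 2 distinct, len 5
[d, d, l] 2 distinct, len 3
[d, d, l, d] 2 distinct, len 4
[d, d, l, d, d] 2 distinct, len 5
[d, d, k] 2 distinct, len 3
[d, d, k, k] 2 distinct, len 4
[d, d, k, k, k] 2 distinct, len 5
[d, d, k, k, k, d] 2 distinct, len 6
Longest length with ≤2 distinct: 6.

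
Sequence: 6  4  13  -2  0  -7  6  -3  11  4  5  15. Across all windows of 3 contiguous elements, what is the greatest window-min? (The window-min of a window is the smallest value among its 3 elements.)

4

[6, 4, 13] → min 4
[4, 13, -2] → min -2
[13, -2, 0] → min -2
[-2, 0, -7] → min -7
[0, -7, 6] → min -7
[-7, 6, -3] → min -7
[6, -3, 11] → min -3
[-3, 11, 4] → min -3
[11, 4, 5] → min 4
[4, 5, 15] → min 4
Greatest of these is 4.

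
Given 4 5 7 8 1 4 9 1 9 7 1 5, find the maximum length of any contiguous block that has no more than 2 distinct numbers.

3

add 4: window [4] (1 distinct), len 1
add 5: window [4, 5] (2 distinct), len 2
add 7: window [5, 7] (2 distinct), len 2
add 8: window [7, 8] (2 distinct), len 2
add 1: window [8, 1] (2 distinct), len 2
add 4: window [1, 4] (2 distinct), len 2
add 9: window [4, 9] (2 distinct), len 2
add 1: window [9, 1] (2 distinct), len 2
add 9: window [9, 1, 9] (2 distinct), len 3
add 7: window [9, 7] (2 distinct), len 2
add 1: window [7, 1] (2 distinct), len 2
add 5: window [1, 5] (2 distinct), len 2
Longest length with ≤2 distinct: 3.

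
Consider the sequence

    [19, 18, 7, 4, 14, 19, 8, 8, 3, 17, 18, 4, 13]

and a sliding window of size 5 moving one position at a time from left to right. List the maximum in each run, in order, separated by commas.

19, 19, 19, 19, 19, 19, 18, 18, 18

19 18 7 4 14 → max 19
18 7 4 14 19 → max 19
7 4 14 19 8 → max 19
4 14 19 8 8 → max 19
14 19 8 8 3 → max 19
19 8 8 3 17 → max 19
8 8 3 17 18 → max 18
8 3 17 18 4 → max 18
3 17 18 4 13 → max 18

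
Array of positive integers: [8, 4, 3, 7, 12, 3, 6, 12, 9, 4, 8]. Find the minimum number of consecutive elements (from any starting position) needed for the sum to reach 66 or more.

10

Extend right; whenever the sum reaches 66, record the length and shrink from the left:
add 8: running sum 8 < 66
add 4: running sum 12 < 66
add 3: running sum 15 < 66
add 7: running sum 22 < 66
add 12: running sum 34 < 66
add 3: running sum 37 < 66
add 6: running sum 43 < 66
add 12: running sum 55 < 66
add 9: running sum 64 < 66
add 4: shortest ending here [8, 4, 3, 7, 12, 3, 6, 12, 9, 4] sum 68, len 10
add 8: shortest ending here [4, 3, 7, 12, 3, 6, 12, 9, 4, 8] sum 68, len 10
Shortest qualifying length: 10.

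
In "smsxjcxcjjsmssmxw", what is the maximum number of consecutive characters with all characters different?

[s] len 1
[s, m] len 2
[m, s] len 2
[m, s, x] len 3
[m, s, x, j] len 4
[m, s, x, j, c] len 5
[j, c, x] len 3
[x, c] len 2
[x, c, j] len 3
[j] len 1
[j, s] len 2
[j, s, m] len 3
[m, s] len 2
[s] len 1
[s, m] len 2
[s, m, x] len 3
[s, m, x, w] len 4
Longest all-distinct length: 5.

5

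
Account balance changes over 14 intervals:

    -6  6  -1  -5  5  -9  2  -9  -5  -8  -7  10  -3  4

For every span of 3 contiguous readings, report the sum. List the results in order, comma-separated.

[-6, 6, -1] → sum -1
[6, -1, -5] → sum 0
[-1, -5, 5] → sum -1
[-5, 5, -9] → sum -9
[5, -9, 2] → sum -2
[-9, 2, -9] → sum -16
[2, -9, -5] → sum -12
[-9, -5, -8] → sum -22
[-5, -8, -7] → sum -20
[-8, -7, 10] → sum -5
[-7, 10, -3] → sum 0
[10, -3, 4] → sum 11

-1, 0, -1, -9, -2, -16, -12, -22, -20, -5, 0, 11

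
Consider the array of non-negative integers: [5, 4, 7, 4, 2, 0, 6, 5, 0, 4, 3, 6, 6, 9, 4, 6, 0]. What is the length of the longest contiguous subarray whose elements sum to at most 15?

→ 5: sum 5, len 1
→ 4: sum 9, len 2
→ 7 (dropped 5): sum 11, len 2
→ 4: sum 15, len 3
→ 2 (dropped 4): sum 13, len 3
→ 0: sum 13, len 4
→ 6 (dropped 7): sum 12, len 4
→ 5 (dropped 4): sum 13, len 4
→ 0: sum 13, len 5
→ 4 (dropped 2): sum 15, len 5
→ 3 (dropped 0, 6): sum 12, len 4
→ 6 (dropped 5): sum 13, len 4
→ 6 (dropped 0, 4): sum 15, len 3
→ 9 (dropped 3, 6): sum 15, len 2
→ 4 (dropped 6): sum 13, len 2
→ 6 (dropped 9): sum 10, len 2
→ 0: sum 10, len 3
Longest length seen: 5.

5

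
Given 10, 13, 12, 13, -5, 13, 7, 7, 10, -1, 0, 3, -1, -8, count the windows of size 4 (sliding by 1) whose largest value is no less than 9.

[10, 13, 12, 13] → max 13  ≥ 9 ✓
[13, 12, 13, -5] → max 13  ≥ 9 ✓
[12, 13, -5, 13] → max 13  ≥ 9 ✓
[13, -5, 13, 7] → max 13  ≥ 9 ✓
[-5, 13, 7, 7] → max 13  ≥ 9 ✓
[13, 7, 7, 10] → max 13  ≥ 9 ✓
[7, 7, 10, -1] → max 10  ≥ 9 ✓
[7, 10, -1, 0] → max 10  ≥ 9 ✓
[10, -1, 0, 3] → max 10  ≥ 9 ✓
[-1, 0, 3, -1] → max 3
[0, 3, -1, -8] → max 3
9 windows satisfy the condition.

9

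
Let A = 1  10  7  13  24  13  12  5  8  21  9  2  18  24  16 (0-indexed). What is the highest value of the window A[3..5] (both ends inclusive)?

24

Elements at indices 3..5: 13, 24, 13
max(13, 24, 13) = 24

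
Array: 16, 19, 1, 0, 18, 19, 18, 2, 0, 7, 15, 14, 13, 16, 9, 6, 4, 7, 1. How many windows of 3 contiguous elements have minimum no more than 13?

[16, 19, 1] → min 1  ≤ 13 ✓
[19, 1, 0] → min 0  ≤ 13 ✓
[1, 0, 18] → min 0  ≤ 13 ✓
[0, 18, 19] → min 0  ≤ 13 ✓
[18, 19, 18] → min 18
[19, 18, 2] → min 2  ≤ 13 ✓
[18, 2, 0] → min 0  ≤ 13 ✓
[2, 0, 7] → min 0  ≤ 13 ✓
[0, 7, 15] → min 0  ≤ 13 ✓
[7, 15, 14] → min 7  ≤ 13 ✓
[15, 14, 13] → min 13  ≤ 13 ✓
[14, 13, 16] → min 13  ≤ 13 ✓
[13, 16, 9] → min 9  ≤ 13 ✓
[16, 9, 6] → min 6  ≤ 13 ✓
[9, 6, 4] → min 4  ≤ 13 ✓
[6, 4, 7] → min 4  ≤ 13 ✓
[4, 7, 1] → min 1  ≤ 13 ✓
16 windows satisfy the condition.

16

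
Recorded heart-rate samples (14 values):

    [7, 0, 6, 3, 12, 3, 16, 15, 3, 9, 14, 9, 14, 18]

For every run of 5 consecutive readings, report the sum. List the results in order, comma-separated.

28, 24, 40, 49, 49, 46, 57, 50, 49, 64

7 0 6 3 12 → sum 28
0 6 3 12 3 → sum 24
6 3 12 3 16 → sum 40
3 12 3 16 15 → sum 49
12 3 16 15 3 → sum 49
3 16 15 3 9 → sum 46
16 15 3 9 14 → sum 57
15 3 9 14 9 → sum 50
3 9 14 9 14 → sum 49
9 14 9 14 18 → sum 64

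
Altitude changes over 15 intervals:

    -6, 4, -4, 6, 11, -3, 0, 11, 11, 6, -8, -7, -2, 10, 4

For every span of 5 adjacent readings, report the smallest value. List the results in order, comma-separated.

-6, -4, -4, -3, -3, -3, -8, -8, -8, -8, -8

[-6, 4, -4, 6, 11] → min -6
[4, -4, 6, 11, -3] → min -4
[-4, 6, 11, -3, 0] → min -4
[6, 11, -3, 0, 11] → min -3
[11, -3, 0, 11, 11] → min -3
[-3, 0, 11, 11, 6] → min -3
[0, 11, 11, 6, -8] → min -8
[11, 11, 6, -8, -7] → min -8
[11, 6, -8, -7, -2] → min -8
[6, -8, -7, -2, 10] → min -8
[-8, -7, -2, 10, 4] → min -8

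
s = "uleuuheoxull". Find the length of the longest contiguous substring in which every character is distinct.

6

add u: [u] len 1
add l: [u, l] len 2
add e: [u, l, e] len 3
add u (repeat u, move left end past it): [l, e, u] len 3
add u (repeat u, move left end past it): [u] len 1
add h: [u, h] len 2
add e: [u, h, e] len 3
add o: [u, h, e, o] len 4
add x: [u, h, e, o, x] len 5
add u (repeat u, move left end past it): [h, e, o, x, u] len 5
add l: [h, e, o, x, u, l] len 6
add l (repeat l, move left end past it): [l] len 1
Longest all-distinct length: 6.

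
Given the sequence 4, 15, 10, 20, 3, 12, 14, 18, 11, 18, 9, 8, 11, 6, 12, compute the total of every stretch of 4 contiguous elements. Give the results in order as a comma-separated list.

49, 48, 45, 49, 47, 55, 61, 56, 46, 46, 34, 37

(4, 15, 10, 20) → sum 49
(15, 10, 20, 3) → sum 48
(10, 20, 3, 12) → sum 45
(20, 3, 12, 14) → sum 49
(3, 12, 14, 18) → sum 47
(12, 14, 18, 11) → sum 55
(14, 18, 11, 18) → sum 61
(18, 11, 18, 9) → sum 56
(11, 18, 9, 8) → sum 46
(18, 9, 8, 11) → sum 46
(9, 8, 11, 6) → sum 34
(8, 11, 6, 12) → sum 37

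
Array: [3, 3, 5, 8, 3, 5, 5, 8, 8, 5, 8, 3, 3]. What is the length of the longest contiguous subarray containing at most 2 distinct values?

6

Extend right; when distinct count exceeds 2, shrink from the left:
add 3: window [3] (1 distinct), len 1
add 3: window [3, 3] (1 distinct), len 2
add 5: window [3, 3, 5] (2 distinct), len 3
add 8: window [5, 8] (2 distinct), len 2
add 3: window [8, 3] (2 distinct), len 2
add 5: window [3, 5] (2 distinct), len 2
add 5: window [3, 5, 5] (2 distinct), len 3
add 8: window [5, 5, 8] (2 distinct), len 3
add 8: window [5, 5, 8, 8] (2 distinct), len 4
add 5: window [5, 5, 8, 8, 5] (2 distinct), len 5
add 8: window [5, 5, 8, 8, 5, 8] (2 distinct), len 6
add 3: window [8, 3] (2 distinct), len 2
add 3: window [8, 3, 3] (2 distinct), len 3
Longest length with ≤2 distinct: 6.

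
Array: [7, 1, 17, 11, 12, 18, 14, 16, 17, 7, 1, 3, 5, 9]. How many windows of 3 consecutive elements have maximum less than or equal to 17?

9

(7, 1, 17) → max 17  ≤ 17 ✓
(1, 17, 11) → max 17  ≤ 17 ✓
(17, 11, 12) → max 17  ≤ 17 ✓
(11, 12, 18) → max 18
(12, 18, 14) → max 18
(18, 14, 16) → max 18
(14, 16, 17) → max 17  ≤ 17 ✓
(16, 17, 7) → max 17  ≤ 17 ✓
(17, 7, 1) → max 17  ≤ 17 ✓
(7, 1, 3) → max 7  ≤ 17 ✓
(1, 3, 5) → max 5  ≤ 17 ✓
(3, 5, 9) → max 9  ≤ 17 ✓
9 windows satisfy the condition.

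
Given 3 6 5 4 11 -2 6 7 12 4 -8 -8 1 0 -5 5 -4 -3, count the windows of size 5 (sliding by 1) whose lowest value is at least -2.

6

[3, 6, 5, 4, 11] → min 3  ≥ -2 ✓
[6, 5, 4, 11, -2] → min -2  ≥ -2 ✓
[5, 4, 11, -2, 6] → min -2  ≥ -2 ✓
[4, 11, -2, 6, 7] → min -2  ≥ -2 ✓
[11, -2, 6, 7, 12] → min -2  ≥ -2 ✓
[-2, 6, 7, 12, 4] → min -2  ≥ -2 ✓
[6, 7, 12, 4, -8] → min -8
[7, 12, 4, -8, -8] → min -8
[12, 4, -8, -8, 1] → min -8
[4, -8, -8, 1, 0] → min -8
[-8, -8, 1, 0, -5] → min -8
[-8, 1, 0, -5, 5] → min -8
[1, 0, -5, 5, -4] → min -5
[0, -5, 5, -4, -3] → min -5
6 windows satisfy the condition.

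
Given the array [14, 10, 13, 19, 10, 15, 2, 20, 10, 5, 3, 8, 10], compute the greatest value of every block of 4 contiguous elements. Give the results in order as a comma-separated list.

(14, 10, 13, 19) → max 19
(10, 13, 19, 10) → max 19
(13, 19, 10, 15) → max 19
(19, 10, 15, 2) → max 19
(10, 15, 2, 20) → max 20
(15, 2, 20, 10) → max 20
(2, 20, 10, 5) → max 20
(20, 10, 5, 3) → max 20
(10, 5, 3, 8) → max 10
(5, 3, 8, 10) → max 10

19, 19, 19, 19, 20, 20, 20, 20, 10, 10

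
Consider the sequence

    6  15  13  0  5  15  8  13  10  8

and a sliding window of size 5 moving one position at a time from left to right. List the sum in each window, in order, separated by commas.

39, 48, 41, 41, 51, 54

[6, 15, 13, 0, 5] → sum 39
[15, 13, 0, 5, 15] → sum 48
[13, 0, 5, 15, 8] → sum 41
[0, 5, 15, 8, 13] → sum 41
[5, 15, 8, 13, 10] → sum 51
[15, 8, 13, 10, 8] → sum 54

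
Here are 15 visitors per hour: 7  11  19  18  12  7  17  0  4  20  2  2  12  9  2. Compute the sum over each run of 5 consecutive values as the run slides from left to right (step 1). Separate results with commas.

(7, 11, 19, 18, 12) → sum 67
(11, 19, 18, 12, 7) → sum 67
(19, 18, 12, 7, 17) → sum 73
(18, 12, 7, 17, 0) → sum 54
(12, 7, 17, 0, 4) → sum 40
(7, 17, 0, 4, 20) → sum 48
(17, 0, 4, 20, 2) → sum 43
(0, 4, 20, 2, 2) → sum 28
(4, 20, 2, 2, 12) → sum 40
(20, 2, 2, 12, 9) → sum 45
(2, 2, 12, 9, 2) → sum 27

67, 67, 73, 54, 40, 48, 43, 28, 40, 45, 27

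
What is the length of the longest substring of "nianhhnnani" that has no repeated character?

add n: [n] len 1
add i: [n, i] len 2
add a: [n, i, a] len 3
add n (repeat n, move left end past it): [i, a, n] len 3
add h: [i, a, n, h] len 4
add h (repeat h, move left end past it): [h] len 1
add n: [h, n] len 2
add n (repeat n, move left end past it): [n] len 1
add a: [n, a] len 2
add n (repeat n, move left end past it): [a, n] len 2
add i: [a, n, i] len 3
Longest all-distinct length: 4.

4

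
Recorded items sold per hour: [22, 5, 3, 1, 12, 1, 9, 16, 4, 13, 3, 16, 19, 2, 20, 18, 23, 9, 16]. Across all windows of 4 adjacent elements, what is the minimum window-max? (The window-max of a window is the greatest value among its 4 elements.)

12

(22, 5, 3, 1) → max 22
(5, 3, 1, 12) → max 12
(3, 1, 12, 1) → max 12
(1, 12, 1, 9) → max 12
(12, 1, 9, 16) → max 16
(1, 9, 16, 4) → max 16
(9, 16, 4, 13) → max 16
(16, 4, 13, 3) → max 16
(4, 13, 3, 16) → max 16
(13, 3, 16, 19) → max 19
(3, 16, 19, 2) → max 19
(16, 19, 2, 20) → max 20
(19, 2, 20, 18) → max 20
(2, 20, 18, 23) → max 23
(20, 18, 23, 9) → max 23
(18, 23, 9, 16) → max 23
Minimum of these is 12.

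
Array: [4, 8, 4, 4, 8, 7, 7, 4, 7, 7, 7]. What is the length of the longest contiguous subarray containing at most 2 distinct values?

Extend right; when distinct count exceeds 2, shrink from the left:
[4] 1 distinct, len 1
[4, 8] 2 distinct, len 2
[4, 8, 4] 2 distinct, len 3
[4, 8, 4, 4] 2 distinct, len 4
[4, 8, 4, 4, 8] 2 distinct, len 5
[8, 7] 2 distinct, len 2
[8, 7, 7] 2 distinct, len 3
[7, 7, 4] 2 distinct, len 3
[7, 7, 4, 7] 2 distinct, len 4
[7, 7, 4, 7, 7] 2 distinct, len 5
[7, 7, 4, 7, 7, 7] 2 distinct, len 6
Longest length with ≤2 distinct: 6.

6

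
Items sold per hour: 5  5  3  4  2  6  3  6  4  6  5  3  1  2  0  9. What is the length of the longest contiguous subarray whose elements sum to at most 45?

13

add 5: [5] sum 5, len 1
add 5: [5, 5] sum 10, len 2
add 3: [5, 5, 3] sum 13, len 3
add 4: [5, 5, 3, 4] sum 17, len 4
add 2: [5, 5, 3, 4, 2] sum 19, len 5
add 6: [5, 5, 3, 4, 2, 6] sum 25, len 6
add 3: [5, 5, 3, 4, 2, 6, 3] sum 28, len 7
add 6: [5, 5, 3, 4, 2, 6, 3, 6] sum 34, len 8
add 4: [5, 5, 3, 4, 2, 6, 3, 6, 4] sum 38, len 9
add 6: [5, 5, 3, 4, 2, 6, 3, 6, 4, 6] sum 44, len 10
add 5: [5, 3, 4, 2, 6, 3, 6, 4, 6, 5] sum 44, len 10
add 3: [3, 4, 2, 6, 3, 6, 4, 6, 5, 3] sum 42, len 10
add 1: [3, 4, 2, 6, 3, 6, 4, 6, 5, 3, 1] sum 43, len 11
add 2: [3, 4, 2, 6, 3, 6, 4, 6, 5, 3, 1, 2] sum 45, len 12
add 0: [3, 4, 2, 6, 3, 6, 4, 6, 5, 3, 1, 2, 0] sum 45, len 13
add 9: [6, 3, 6, 4, 6, 5, 3, 1, 2, 0, 9] sum 45, len 11
Longest length seen: 13.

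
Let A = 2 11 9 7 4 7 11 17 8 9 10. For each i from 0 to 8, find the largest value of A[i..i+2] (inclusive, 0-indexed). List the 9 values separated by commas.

11, 11, 9, 7, 11, 17, 17, 17, 10

2 11 9 → max 11
11 9 7 → max 11
9 7 4 → max 9
7 4 7 → max 7
4 7 11 → max 11
7 11 17 → max 17
11 17 8 → max 17
17 8 9 → max 17
8 9 10 → max 10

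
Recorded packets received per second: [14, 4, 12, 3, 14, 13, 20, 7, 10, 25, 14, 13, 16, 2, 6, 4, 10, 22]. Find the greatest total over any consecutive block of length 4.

68

Each size-4 window and its sum:
14 4 12 3 → sum 33
4 12 3 14 → sum 33
12 3 14 13 → sum 42
3 14 13 20 → sum 50
14 13 20 7 → sum 54
13 20 7 10 → sum 50
20 7 10 25 → sum 62
7 10 25 14 → sum 56
10 25 14 13 → sum 62
25 14 13 16 → sum 68
14 13 16 2 → sum 45
13 16 2 6 → sum 37
16 2 6 4 → sum 28
2 6 4 10 → sum 22
6 4 10 22 → sum 42
Greatest of these is 68.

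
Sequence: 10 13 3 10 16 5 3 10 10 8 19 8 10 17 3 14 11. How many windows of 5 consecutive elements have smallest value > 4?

10 13 3 10 16 → min 3
13 3 10 16 5 → min 3
3 10 16 5 3 → min 3
10 16 5 3 10 → min 3
16 5 3 10 10 → min 3
5 3 10 10 8 → min 3
3 10 10 8 19 → min 3
10 10 8 19 8 → min 8  > 4 ✓
10 8 19 8 10 → min 8  > 4 ✓
8 19 8 10 17 → min 8  > 4 ✓
19 8 10 17 3 → min 3
8 10 17 3 14 → min 3
10 17 3 14 11 → min 3
3 windows satisfy the condition.

3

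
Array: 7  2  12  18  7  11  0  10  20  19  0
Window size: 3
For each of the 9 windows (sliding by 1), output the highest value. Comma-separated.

12, 18, 18, 18, 11, 11, 20, 20, 20

Sliding a size-3 window across the 11 values:
[7, 2, 12] → max 12
[2, 12, 18] → max 18
[12, 18, 7] → max 18
[18, 7, 11] → max 18
[7, 11, 0] → max 11
[11, 0, 10] → max 11
[0, 10, 20] → max 20
[10, 20, 19] → max 20
[20, 19, 0] → max 20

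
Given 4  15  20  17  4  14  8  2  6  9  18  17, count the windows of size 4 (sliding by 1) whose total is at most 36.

4

(4, 15, 20, 17) → sum 56
(15, 20, 17, 4) → sum 56
(20, 17, 4, 14) → sum 55
(17, 4, 14, 8) → sum 43
(4, 14, 8, 2) → sum 28  ≤ 36 ✓
(14, 8, 2, 6) → sum 30  ≤ 36 ✓
(8, 2, 6, 9) → sum 25  ≤ 36 ✓
(2, 6, 9, 18) → sum 35  ≤ 36 ✓
(6, 9, 18, 17) → sum 50
4 windows satisfy the condition.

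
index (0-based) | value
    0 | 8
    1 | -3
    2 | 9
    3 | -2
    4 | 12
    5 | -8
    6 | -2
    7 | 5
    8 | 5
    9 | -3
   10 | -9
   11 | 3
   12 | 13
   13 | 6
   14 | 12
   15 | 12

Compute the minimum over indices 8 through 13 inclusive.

-9

Elements at indices 8..13: 5, -3, -9, 3, 13, 6
min(5, -3, -9, 3, 13, 6) = -9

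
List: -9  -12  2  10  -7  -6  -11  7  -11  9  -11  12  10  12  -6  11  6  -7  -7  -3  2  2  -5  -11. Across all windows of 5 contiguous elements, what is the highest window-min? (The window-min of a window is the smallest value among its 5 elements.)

-6

(-9, -12, 2, 10, -7) → min -12
(-12, 2, 10, -7, -6) → min -12
(2, 10, -7, -6, -11) → min -11
(10, -7, -6, -11, 7) → min -11
(-7, -6, -11, 7, -11) → min -11
(-6, -11, 7, -11, 9) → min -11
(-11, 7, -11, 9, -11) → min -11
(7, -11, 9, -11, 12) → min -11
(-11, 9, -11, 12, 10) → min -11
(9, -11, 12, 10, 12) → min -11
(-11, 12, 10, 12, -6) → min -11
(12, 10, 12, -6, 11) → min -6
(10, 12, -6, 11, 6) → min -6
(12, -6, 11, 6, -7) → min -7
(-6, 11, 6, -7, -7) → min -7
(11, 6, -7, -7, -3) → min -7
(6, -7, -7, -3, 2) → min -7
(-7, -7, -3, 2, 2) → min -7
(-7, -3, 2, 2, -5) → min -7
(-3, 2, 2, -5, -11) → min -11
Highest of these is -6.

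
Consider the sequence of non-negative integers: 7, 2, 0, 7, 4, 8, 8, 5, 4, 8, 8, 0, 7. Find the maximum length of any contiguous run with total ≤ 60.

11

[7] sum 7 len 1
[7, 2] sum 9 len 2
[7, 2, 0] sum 9 len 3
[7, 2, 0, 7] sum 16 len 4
[7, 2, 0, 7, 4] sum 20 len 5
[7, 2, 0, 7, 4, 8] sum 28 len 6
[7, 2, 0, 7, 4, 8, 8] sum 36 len 7
[7, 2, 0, 7, 4, 8, 8, 5] sum 41 len 8
[7, 2, 0, 7, 4, 8, 8, 5, 4] sum 45 len 9
[7, 2, 0, 7, 4, 8, 8, 5, 4, 8] sum 53 len 10
[2, 0, 7, 4, 8, 8, 5, 4, 8, 8] sum 54 len 10
[2, 0, 7, 4, 8, 8, 5, 4, 8, 8, 0] sum 54 len 11
[0, 7, 4, 8, 8, 5, 4, 8, 8, 0, 7] sum 59 len 11
Longest length seen: 11.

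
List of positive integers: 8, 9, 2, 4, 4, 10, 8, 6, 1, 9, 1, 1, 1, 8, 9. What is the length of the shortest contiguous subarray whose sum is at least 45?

7

Extend right; whenever the sum reaches 45, record the length and shrink from the left:
add 8: running sum 8 < 45
add 9: running sum 17 < 45
add 2: running sum 19 < 45
add 4: running sum 23 < 45
add 4: running sum 27 < 45
add 10: running sum 37 < 45
end 6: [8, 9, 2, 4, 4, 10, 8] sum 45, len 7
end 7: [8, 9, 2, 4, 4, 10, 8, 6] sum 51, len 8
end 8: [8, 9, 2, 4, 4, 10, 8, 6, 1] sum 52, len 9
end 9: [9, 2, 4, 4, 10, 8, 6, 1, 9] sum 53, len 9
end 10: [2, 4, 4, 10, 8, 6, 1, 9, 1] sum 45, len 9
end 11: [2, 4, 4, 10, 8, 6, 1, 9, 1, 1] sum 46, len 10
end 12: [4, 4, 10, 8, 6, 1, 9, 1, 1, 1] sum 45, len 10
end 13: [10, 8, 6, 1, 9, 1, 1, 1, 8] sum 45, len 9
end 14: [10, 8, 6, 1, 9, 1, 1, 1, 8, 9] sum 54, len 10
Shortest qualifying length: 7.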